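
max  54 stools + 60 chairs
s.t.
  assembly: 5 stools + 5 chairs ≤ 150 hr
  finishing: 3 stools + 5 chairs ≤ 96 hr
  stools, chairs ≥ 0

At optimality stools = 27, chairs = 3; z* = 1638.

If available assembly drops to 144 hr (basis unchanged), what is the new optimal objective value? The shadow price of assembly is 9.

Δb = -6, so new z* = 1638 + (9)·(-6) = 1638 − 54 = 1584.

1584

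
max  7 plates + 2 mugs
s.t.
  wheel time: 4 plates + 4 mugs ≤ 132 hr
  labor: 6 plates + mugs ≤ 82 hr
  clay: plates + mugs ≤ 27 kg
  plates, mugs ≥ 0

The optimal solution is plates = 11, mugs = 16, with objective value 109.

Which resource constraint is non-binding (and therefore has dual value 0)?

wheel time: 108/132 (slack 24)
labor: 82/82 (binding)
clay: 27/27 (binding)
By complementary slackness, a constraint with positive slack has shadow price 0 → wheel time.

wheel time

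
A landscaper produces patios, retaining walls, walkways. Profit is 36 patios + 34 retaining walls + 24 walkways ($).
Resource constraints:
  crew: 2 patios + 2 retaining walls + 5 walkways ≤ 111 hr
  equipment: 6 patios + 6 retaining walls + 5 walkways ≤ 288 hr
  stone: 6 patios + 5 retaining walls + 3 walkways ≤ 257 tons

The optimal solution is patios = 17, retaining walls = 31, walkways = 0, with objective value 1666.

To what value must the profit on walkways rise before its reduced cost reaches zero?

26

Binding: equipment and stone. Non-binding: crew (15 unused).
Since crew is not tight, its dual is 0.
Dual feasibility on the basic columns requires 6·y_equipment + 6·y_stone = 36, 6·y_equipment + 5·y_stone = 34.
Solving: y_equipment = 4, y_stone = 2.
walkways enters the basis when its profit ≥ yᵀa₃ = 4·5 + 2·3 = 26.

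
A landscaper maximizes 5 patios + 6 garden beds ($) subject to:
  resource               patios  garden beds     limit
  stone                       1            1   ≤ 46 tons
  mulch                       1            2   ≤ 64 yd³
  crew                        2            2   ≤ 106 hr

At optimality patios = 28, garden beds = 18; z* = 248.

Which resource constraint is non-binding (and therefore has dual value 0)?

crew

stone: 46/46 (binding)
mulch: 64/64 (binding)
crew: 92/106 (slack 14)
By complementary slackness, a constraint with positive slack has shadow price 0 → crew.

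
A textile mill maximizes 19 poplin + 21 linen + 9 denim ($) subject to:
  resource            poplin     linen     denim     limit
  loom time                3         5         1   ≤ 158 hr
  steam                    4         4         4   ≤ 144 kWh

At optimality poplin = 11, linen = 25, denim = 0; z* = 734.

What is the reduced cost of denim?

At the optimum: loom time uses 158 of 158 (binding); steam uses 144 of 144 (binding).
Dual feasibility on the basic columns requires 3·y_loom time + 4·y_steam = 19, 5·y_loom time + 4·y_steam = 21.
→ y_loom time = 1 and y_steam = 4.
Reduced cost of denim: c₃ − yᵀa₃ = 9 − (1·1 + 4·4) = 9 − 17 = -8.

-8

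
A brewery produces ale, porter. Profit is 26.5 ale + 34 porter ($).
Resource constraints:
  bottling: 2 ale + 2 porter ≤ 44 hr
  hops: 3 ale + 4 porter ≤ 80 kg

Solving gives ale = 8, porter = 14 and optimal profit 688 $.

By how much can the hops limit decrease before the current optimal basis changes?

14

Binding constraints: bottling, hops. The basis is B = [[2,2],[3,4]] with det 2.
Per unit decrease in hops, x* moves by d = (1, -1).
The basis stays optimal until porter reaches 0; allowable decrease = 14 kg.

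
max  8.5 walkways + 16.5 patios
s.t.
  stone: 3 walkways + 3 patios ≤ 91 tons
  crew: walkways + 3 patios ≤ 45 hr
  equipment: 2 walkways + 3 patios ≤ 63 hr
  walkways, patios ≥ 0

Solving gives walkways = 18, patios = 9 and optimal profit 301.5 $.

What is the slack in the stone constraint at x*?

stone used = 3·18 + 3·9 = 81; slack = 91 − 81 = 10.

10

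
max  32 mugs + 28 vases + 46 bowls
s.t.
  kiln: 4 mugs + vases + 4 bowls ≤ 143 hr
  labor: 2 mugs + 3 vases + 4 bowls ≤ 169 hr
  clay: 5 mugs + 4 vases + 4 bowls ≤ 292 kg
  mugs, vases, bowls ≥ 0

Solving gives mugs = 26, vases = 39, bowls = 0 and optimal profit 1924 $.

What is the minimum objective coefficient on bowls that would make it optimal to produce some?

48

Check each constraint at x*: kiln 143/143 (tight); labor 169/169 (tight); clay 286/292 (slack 6).
Slack constraints have shadow price 0 (complementary slackness).
From A_Bᵀ y = c: 4·y_kiln + 2·y_labor = 32; 1·y_kiln + 3·y_labor = 28.
Solving: y_kiln = 4, y_labor = 8.
bowls enters the basis when its profit ≥ yᵀa₃ = 4·4 + 8·4 = 48.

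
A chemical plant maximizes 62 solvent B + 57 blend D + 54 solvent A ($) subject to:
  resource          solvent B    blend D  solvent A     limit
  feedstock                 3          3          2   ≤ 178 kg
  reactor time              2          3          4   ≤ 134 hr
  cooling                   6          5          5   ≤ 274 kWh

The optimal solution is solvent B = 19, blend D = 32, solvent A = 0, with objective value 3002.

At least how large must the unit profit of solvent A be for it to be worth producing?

61

Check each constraint at x*: feedstock 153/178 (slack 25); reactor time 134/134 (tight); cooling 274/274 (tight).
By complementary slackness, y = 0 for the non-binding constraint.
Dual feasibility on the basic columns requires 2·y_reactor time + 6·y_cooling = 62, 3·y_reactor time + 5·y_cooling = 57.
Solving: y_reactor time = 4, y_cooling = 9.
solvent A enters the basis when its profit ≥ yᵀa₃ = 4·4 + 9·5 = 61.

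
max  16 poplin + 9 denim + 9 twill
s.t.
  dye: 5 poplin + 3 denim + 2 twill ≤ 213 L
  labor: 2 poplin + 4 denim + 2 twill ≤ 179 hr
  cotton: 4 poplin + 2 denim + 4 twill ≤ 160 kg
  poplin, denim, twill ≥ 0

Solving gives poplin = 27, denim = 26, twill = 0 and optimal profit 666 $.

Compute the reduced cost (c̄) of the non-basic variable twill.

-1

Check each constraint at x*: dye 213/213 (tight); labor 158/179 (slack 21); cotton 160/160 (tight).
By complementary slackness, y = 0 for the non-binding constraint.
The binding rows give the dual system: 5·y_dye + 4·y_cotton = 16 and 3·y_dye + 2·y_cotton = 9.
This yields shadow prices y_dye = 2, y_cotton = 1.5.
Reduced cost of twill: c₃ − yᵀa₃ = 9 − (2·2 + 1.5·4) = 9 − 10 = -1.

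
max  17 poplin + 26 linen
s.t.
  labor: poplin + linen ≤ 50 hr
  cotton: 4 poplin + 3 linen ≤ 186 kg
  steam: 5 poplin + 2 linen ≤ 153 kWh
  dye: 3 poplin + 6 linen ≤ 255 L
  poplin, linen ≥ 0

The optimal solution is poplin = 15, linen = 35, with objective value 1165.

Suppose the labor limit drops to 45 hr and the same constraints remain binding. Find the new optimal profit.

1125

Check each constraint at x*: labor 50/50 (tight); cotton 165/186 (slack 21); steam 145/153 (slack 8); dye 255/255 (tight).
Since cotton, steam are not tight, their duals are 0.
Dual feasibility on the basic columns requires 1·y_labor + 3·y_dye = 17, 1·y_labor + 6·y_dye = 26.
→ y_labor = 8 and y_dye = 3.
Δz = y_labor·Δb = 8 × (-5) = -40, so new z* = 1165 − 40 = 1125.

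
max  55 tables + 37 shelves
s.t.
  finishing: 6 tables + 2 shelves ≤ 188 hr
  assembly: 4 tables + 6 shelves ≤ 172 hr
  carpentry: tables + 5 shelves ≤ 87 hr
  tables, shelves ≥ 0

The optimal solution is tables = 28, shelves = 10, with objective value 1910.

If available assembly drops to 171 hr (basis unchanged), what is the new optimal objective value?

1906

Binding: finishing and assembly. Non-binding: carpentry (9 unused).
By complementary slackness, y = 0 for the non-binding constraint.
The binding rows give the dual system: 6·y_finishing + 4·y_assembly = 55 and 2·y_finishing + 6·y_assembly = 37.
This yields shadow prices y_finishing = 6.5, y_assembly = 4.
Δz = y_assembly·Δb = 4 × (-1) = -4, so new z* = 1910 − 4 = 1906.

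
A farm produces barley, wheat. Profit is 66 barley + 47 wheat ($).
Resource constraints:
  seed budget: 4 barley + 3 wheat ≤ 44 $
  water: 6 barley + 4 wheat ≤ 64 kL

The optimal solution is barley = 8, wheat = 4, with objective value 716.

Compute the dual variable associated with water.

5

Both seed budget and water are binding at x*.
From A_Bᵀ y = c: 4·y_seed budget + 6·y_water = 66; 3·y_seed budget + 4·y_water = 47.
This yields shadow prices y_seed budget = 9, y_water = 5.
Shadow price of water = 5.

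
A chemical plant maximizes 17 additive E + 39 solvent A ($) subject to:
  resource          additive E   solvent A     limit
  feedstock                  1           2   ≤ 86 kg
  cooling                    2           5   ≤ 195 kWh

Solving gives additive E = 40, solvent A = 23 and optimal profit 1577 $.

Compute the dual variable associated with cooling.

5

At the optimum: feedstock uses 86 of 86 (binding); cooling uses 195 of 195 (binding).
The binding rows give the dual system: 1·y_feedstock + 2·y_cooling = 17 and 2·y_feedstock + 5·y_cooling = 39.
→ y_feedstock = 7 and y_cooling = 5.
Shadow price of cooling = 5.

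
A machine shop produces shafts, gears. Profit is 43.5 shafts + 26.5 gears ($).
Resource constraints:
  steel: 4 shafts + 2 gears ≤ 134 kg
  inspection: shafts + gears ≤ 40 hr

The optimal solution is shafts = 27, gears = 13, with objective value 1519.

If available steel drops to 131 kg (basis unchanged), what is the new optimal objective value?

1493.5

Both steel and inspection are binding at x*.
The binding rows give the dual system: 4·y_steel + 1·y_inspection = 43.5 and 2·y_steel + 1·y_inspection = 26.5.
Solving: y_steel = 8.5, y_inspection = 9.5.
Δz = y_steel·Δb = 8.5 × (-3) = -25.5, so new z* = 1519 − 25.5 = 1493.5.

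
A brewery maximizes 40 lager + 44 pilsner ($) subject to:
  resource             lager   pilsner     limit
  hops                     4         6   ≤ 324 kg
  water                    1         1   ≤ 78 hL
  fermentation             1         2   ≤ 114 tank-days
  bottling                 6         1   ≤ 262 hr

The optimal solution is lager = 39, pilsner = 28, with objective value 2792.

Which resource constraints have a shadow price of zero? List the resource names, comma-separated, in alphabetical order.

fermentation, water

hops: 324/324 (binding)
water: 67/78 (slack 11)
fermentation: 95/114 (slack 19)
bottling: 262/262 (binding)
By complementary slackness, a constraint with positive slack has shadow price 0 → fermentation, water.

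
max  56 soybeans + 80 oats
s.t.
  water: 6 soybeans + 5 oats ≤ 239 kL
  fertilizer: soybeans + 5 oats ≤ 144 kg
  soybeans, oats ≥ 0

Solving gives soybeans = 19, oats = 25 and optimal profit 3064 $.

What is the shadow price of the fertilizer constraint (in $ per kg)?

8

Check each constraint at x*: water 239/239 (tight); fertilizer 144/144 (tight).
Dual feasibility on the basic columns requires 6·y_water + 1·y_fertilizer = 56, 5·y_water + 5·y_fertilizer = 80.
→ y_water = 8 and y_fertilizer = 8.
Shadow price of fertilizer = 8.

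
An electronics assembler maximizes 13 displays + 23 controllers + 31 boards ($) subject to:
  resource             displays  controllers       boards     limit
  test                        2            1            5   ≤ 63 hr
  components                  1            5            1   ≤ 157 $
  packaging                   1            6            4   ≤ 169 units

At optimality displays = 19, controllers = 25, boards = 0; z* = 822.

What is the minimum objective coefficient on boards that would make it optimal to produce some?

At the optimum: test uses 63 of 63 (binding); components uses 144 of 157 (slack = 13); packaging uses 169 of 169 (binding).
Slack constraints have shadow price 0 (complementary slackness).
The binding rows give the dual system: 2·y_test + 1·y_packaging = 13 and 1·y_test + 6·y_packaging = 23.
→ y_test = 5 and y_packaging = 3.
boards enters the basis when its profit ≥ yᵀa₃ = 5·5 + 3·4 = 37.

37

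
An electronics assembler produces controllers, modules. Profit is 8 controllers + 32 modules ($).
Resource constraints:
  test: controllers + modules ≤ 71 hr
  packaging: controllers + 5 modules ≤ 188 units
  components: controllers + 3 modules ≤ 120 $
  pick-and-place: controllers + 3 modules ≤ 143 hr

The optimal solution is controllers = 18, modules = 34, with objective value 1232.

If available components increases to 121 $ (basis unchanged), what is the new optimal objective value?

Check each constraint at x*: test 52/71 (slack 19); packaging 188/188 (tight); components 120/120 (tight); pick-and-place 120/143 (slack 23).
By complementary slackness, y = 0 for the non-binding constraints.
From A_Bᵀ y = c: 1·y_packaging + 1·y_components = 8; 5·y_packaging + 3·y_components = 32.
Solving: y_packaging = 4, y_components = 4.
Δz = y_components·Δb = 4 × (1) = 4, so new z* = 1232 + 4 = 1236.

1236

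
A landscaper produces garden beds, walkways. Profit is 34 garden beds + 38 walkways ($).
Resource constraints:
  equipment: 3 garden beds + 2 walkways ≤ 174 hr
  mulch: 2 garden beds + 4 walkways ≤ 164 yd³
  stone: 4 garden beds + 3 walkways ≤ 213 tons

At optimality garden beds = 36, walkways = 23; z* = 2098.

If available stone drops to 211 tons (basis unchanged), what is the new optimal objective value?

2086

Check each constraint at x*: equipment 154/174 (slack 20); mulch 164/164 (tight); stone 213/213 (tight).
Slack constraints have shadow price 0 (complementary slackness).
The binding rows give the dual system: 2·y_mulch + 4·y_stone = 34 and 4·y_mulch + 3·y_stone = 38.
This yields shadow prices y_mulch = 5, y_stone = 6.
Δz = y_stone·Δb = 6 × (-2) = -12, so new z* = 2098 − 12 = 2086.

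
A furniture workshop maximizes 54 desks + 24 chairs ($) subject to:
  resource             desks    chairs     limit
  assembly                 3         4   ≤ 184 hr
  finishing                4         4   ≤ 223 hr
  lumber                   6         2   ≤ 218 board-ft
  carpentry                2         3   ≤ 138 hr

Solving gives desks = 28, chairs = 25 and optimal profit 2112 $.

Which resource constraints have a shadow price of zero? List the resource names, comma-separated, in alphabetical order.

assembly: 184/184 (binding)
finishing: 212/223 (slack 11)
lumber: 218/218 (binding)
carpentry: 131/138 (slack 7)
By complementary slackness, a constraint with positive slack has shadow price 0 → carpentry, finishing.

carpentry, finishing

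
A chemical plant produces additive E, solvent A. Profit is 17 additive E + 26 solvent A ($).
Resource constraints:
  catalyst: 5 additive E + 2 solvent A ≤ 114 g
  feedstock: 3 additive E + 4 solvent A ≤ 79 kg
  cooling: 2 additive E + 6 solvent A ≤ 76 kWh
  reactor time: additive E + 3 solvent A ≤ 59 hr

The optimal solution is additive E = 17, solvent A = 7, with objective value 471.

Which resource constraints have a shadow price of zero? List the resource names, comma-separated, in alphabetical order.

catalyst: 99/114 (slack 15)
feedstock: 79/79 (binding)
cooling: 76/76 (binding)
reactor time: 38/59 (slack 21)
By complementary slackness, a constraint with positive slack has shadow price 0 → catalyst, reactor time.

catalyst, reactor time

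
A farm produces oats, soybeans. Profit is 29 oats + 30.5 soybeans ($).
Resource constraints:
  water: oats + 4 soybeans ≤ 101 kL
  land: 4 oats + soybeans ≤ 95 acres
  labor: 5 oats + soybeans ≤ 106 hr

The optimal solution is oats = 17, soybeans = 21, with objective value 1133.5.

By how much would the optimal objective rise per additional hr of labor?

At the optimum: water uses 101 of 101 (binding); land uses 89 of 95 (slack = 6); labor uses 106 of 106 (binding).
Slack constraints have shadow price 0 (complementary slackness).
The binding rows give the dual system: 1·y_water + 5·y_labor = 29 and 4·y_water + 1·y_labor = 30.5.
This yields shadow prices y_water = 6.5, y_labor = 4.5.
Shadow price of labor = 4.5.

4.5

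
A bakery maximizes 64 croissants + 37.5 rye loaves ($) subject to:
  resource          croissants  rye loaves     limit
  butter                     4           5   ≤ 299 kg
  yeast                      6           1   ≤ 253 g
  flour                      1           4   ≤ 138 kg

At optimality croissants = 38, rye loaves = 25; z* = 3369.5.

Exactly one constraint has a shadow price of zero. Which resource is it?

butter

butter: 277/299 (slack 22)
yeast: 253/253 (binding)
flour: 138/138 (binding)
By complementary slackness, a constraint with positive slack has shadow price 0 → butter.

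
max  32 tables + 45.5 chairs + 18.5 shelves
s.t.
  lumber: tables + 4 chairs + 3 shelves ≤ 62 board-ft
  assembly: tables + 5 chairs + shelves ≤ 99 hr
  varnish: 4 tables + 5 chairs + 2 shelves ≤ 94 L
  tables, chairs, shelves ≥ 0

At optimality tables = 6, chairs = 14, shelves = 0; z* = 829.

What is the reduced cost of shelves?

Binding: lumber and varnish. Non-binding: assembly (23 unused).
By complementary slackness, y = 0 for the non-binding constraint.
The binding rows give the dual system: 1·y_lumber + 4·y_varnish = 32 and 4·y_lumber + 5·y_varnish = 45.5.
This yields shadow prices y_lumber = 2, y_varnish = 7.5.
Reduced cost of shelves: c₃ − yᵀa₃ = 18.5 − (2·3 + 7.5·2) = 18.5 − 21 = -2.5.

-2.5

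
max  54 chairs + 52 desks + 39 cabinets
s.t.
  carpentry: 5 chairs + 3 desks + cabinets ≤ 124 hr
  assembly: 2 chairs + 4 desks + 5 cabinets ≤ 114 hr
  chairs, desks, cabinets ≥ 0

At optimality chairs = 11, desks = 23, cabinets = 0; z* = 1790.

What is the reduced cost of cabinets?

-4

Both carpentry and assembly are binding at x*.
From A_Bᵀ y = c: 5·y_carpentry + 2·y_assembly = 54; 3·y_carpentry + 4·y_assembly = 52.
This yields shadow prices y_carpentry = 8, y_assembly = 7.
Reduced cost of cabinets: c₃ − yᵀa₃ = 39 − (8·1 + 7·5) = 39 − 43 = -4.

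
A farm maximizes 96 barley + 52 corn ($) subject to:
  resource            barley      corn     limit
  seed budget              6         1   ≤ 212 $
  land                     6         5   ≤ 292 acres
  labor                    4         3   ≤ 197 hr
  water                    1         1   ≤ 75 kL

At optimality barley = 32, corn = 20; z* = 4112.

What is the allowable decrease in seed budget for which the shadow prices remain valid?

153.6

Binding constraints: seed budget, land. The basis is B = [[6,1],[6,5]] with det 24.
Per unit decrease in seed budget, x* moves by d = (-0.2083, 0.25).
The basis stays optimal until barley reaches 0; allowable decrease = 153.6 $.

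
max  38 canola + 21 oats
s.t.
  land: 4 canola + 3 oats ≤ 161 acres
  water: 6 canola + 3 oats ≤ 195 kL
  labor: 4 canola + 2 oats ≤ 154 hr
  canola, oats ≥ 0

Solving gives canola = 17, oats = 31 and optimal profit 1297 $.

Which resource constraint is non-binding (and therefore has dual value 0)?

land: 161/161 (binding)
water: 195/195 (binding)
labor: 130/154 (slack 24)
By complementary slackness, a constraint with positive slack has shadow price 0 → labor.

labor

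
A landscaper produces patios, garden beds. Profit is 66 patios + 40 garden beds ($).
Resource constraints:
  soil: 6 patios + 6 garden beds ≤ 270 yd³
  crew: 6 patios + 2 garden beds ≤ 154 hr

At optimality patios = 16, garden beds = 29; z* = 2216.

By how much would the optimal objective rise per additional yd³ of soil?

4.5

Both soil and crew are binding at x*.
Dual feasibility on the basic columns requires 6·y_soil + 6·y_crew = 66, 6·y_soil + 2·y_crew = 40.
Solving: y_soil = 4.5, y_crew = 6.5.
Shadow price of soil = 4.5.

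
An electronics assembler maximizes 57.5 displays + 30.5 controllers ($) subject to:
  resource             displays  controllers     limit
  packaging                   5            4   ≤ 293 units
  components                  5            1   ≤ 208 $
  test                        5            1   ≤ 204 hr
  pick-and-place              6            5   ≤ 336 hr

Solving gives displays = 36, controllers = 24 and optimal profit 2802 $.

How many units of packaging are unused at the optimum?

17

packaging used = 5·36 + 4·24 = 276; slack = 293 − 276 = 17.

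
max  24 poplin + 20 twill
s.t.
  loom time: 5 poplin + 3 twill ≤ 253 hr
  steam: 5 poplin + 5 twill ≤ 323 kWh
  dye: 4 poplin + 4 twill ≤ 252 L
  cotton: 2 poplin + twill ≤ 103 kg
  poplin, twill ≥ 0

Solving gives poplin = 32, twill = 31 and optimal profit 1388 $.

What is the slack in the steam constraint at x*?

8

steam used = 5·32 + 5·31 = 315; slack = 323 − 315 = 8.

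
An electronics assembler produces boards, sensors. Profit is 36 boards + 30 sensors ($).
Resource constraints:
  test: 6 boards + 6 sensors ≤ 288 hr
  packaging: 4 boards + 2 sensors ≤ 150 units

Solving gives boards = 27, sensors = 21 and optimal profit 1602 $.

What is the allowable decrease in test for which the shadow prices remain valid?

Binding constraints: test, packaging. The basis is B = [[6,6],[4,2]] with det -12.
Per unit decrease in test, x* moves by d = (0.1667, -0.3333).
The basis stays optimal until sensors reaches 0; allowable decrease = 63 hr.

63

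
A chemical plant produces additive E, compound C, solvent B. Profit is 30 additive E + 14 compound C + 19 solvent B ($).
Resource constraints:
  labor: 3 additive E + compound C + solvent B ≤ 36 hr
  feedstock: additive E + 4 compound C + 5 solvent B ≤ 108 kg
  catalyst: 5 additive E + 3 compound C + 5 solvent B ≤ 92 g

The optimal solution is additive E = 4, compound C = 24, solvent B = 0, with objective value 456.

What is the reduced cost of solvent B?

At the optimum: labor uses 36 of 36 (binding); feedstock uses 100 of 108 (slack = 8); catalyst uses 92 of 92 (binding).
Slack constraints have shadow price 0 (complementary slackness).
Dual feasibility on the basic columns requires 3·y_labor + 5·y_catalyst = 30, 1·y_labor + 3·y_catalyst = 14.
Solving: y_labor = 5, y_catalyst = 3.
Reduced cost of solvent B: c₃ − yᵀa₃ = 19 − (5·1 + 3·5) = 19 − 20 = -1.

-1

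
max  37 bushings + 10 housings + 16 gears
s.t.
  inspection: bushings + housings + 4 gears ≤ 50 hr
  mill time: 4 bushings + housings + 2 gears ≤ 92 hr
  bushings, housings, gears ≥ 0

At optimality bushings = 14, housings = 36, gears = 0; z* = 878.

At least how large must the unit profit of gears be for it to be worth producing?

22

Both inspection and mill time are binding at x*.
From A_Bᵀ y = c: 1·y_inspection + 4·y_mill time = 37; 1·y_inspection + 1·y_mill time = 10.
Solving: y_inspection = 1, y_mill time = 9.
gears enters the basis when its profit ≥ yᵀa₃ = 1·4 + 9·2 = 22.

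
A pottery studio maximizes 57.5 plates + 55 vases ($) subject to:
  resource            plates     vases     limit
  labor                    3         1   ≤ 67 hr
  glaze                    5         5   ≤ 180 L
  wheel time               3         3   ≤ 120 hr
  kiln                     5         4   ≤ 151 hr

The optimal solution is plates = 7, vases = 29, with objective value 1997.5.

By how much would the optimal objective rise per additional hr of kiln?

Check each constraint at x*: labor 50/67 (slack 17); glaze 180/180 (tight); wheel time 108/120 (slack 12); kiln 151/151 (tight).
Slack constraints have shadow price 0 (complementary slackness).
From A_Bᵀ y = c: 5·y_glaze + 5·y_kiln = 57.5; 5·y_glaze + 4·y_kiln = 55.
→ y_glaze = 9 and y_kiln = 2.5.
Shadow price of kiln = 2.5.

2.5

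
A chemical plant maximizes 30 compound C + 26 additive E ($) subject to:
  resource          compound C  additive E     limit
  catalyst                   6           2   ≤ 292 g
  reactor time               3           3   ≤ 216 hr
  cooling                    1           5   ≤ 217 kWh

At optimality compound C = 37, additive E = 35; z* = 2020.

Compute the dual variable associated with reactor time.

Binding: catalyst and reactor time. Non-binding: cooling (5 unused).
Since cooling is not tight, its dual is 0.
The binding rows give the dual system: 6·y_catalyst + 3·y_reactor time = 30 and 2·y_catalyst + 3·y_reactor time = 26.
→ y_catalyst = 1 and y_reactor time = 8.
Shadow price of reactor time = 8.

8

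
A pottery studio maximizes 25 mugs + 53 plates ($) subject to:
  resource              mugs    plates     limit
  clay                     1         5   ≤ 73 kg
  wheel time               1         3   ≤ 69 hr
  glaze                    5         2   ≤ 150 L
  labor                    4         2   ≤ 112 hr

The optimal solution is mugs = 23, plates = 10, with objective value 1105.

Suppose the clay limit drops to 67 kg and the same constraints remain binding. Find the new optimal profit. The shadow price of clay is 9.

Δb = -6, so new z* = 1105 + (9)·(-6) = 1105 − 54 = 1051.

1051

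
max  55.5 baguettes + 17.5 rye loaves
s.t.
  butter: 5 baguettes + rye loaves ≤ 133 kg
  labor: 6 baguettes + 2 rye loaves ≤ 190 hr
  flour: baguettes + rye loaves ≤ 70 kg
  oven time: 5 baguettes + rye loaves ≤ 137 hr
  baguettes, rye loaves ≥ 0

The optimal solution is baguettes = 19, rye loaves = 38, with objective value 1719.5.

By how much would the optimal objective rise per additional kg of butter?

At the optimum: butter uses 133 of 133 (binding); labor uses 190 of 190 (binding); flour uses 57 of 70 (slack = 13); oven time uses 133 of 137 (slack = 4).
Since flour, oven time are not tight, their duals are 0.
The binding rows give the dual system: 5·y_butter + 6·y_labor = 55.5 and 1·y_butter + 2·y_labor = 17.5.
Solving: y_butter = 1.5, y_labor = 8.
Shadow price of butter = 1.5.

1.5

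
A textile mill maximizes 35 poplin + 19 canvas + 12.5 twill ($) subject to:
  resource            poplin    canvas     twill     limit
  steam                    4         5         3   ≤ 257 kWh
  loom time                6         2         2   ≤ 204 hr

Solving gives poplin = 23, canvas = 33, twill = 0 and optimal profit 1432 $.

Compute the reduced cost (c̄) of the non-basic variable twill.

-2.5

At the optimum: steam uses 257 of 257 (binding); loom time uses 204 of 204 (binding).
Dual feasibility on the basic columns requires 4·y_steam + 6·y_loom time = 35, 5·y_steam + 2·y_loom time = 19.
This yields shadow prices y_steam = 2, y_loom time = 4.5.
Reduced cost of twill: c₃ − yᵀa₃ = 12.5 − (2·3 + 4.5·2) = 12.5 − 15 = -2.5.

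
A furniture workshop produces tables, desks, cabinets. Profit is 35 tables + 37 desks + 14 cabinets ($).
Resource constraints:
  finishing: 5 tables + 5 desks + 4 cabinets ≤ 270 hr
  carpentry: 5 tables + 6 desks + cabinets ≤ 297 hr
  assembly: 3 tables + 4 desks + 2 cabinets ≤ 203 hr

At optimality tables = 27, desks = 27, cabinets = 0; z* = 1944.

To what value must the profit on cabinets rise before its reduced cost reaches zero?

Binding: finishing and carpentry. Non-binding: assembly (14 unused).
Slack constraints have shadow price 0 (complementary slackness).
Dual feasibility on the basic columns requires 5·y_finishing + 5·y_carpentry = 35, 5·y_finishing + 6·y_carpentry = 37.
This yields shadow prices y_finishing = 5, y_carpentry = 2.
cabinets enters the basis when its profit ≥ yᵀa₃ = 5·4 + 2·1 = 22.

22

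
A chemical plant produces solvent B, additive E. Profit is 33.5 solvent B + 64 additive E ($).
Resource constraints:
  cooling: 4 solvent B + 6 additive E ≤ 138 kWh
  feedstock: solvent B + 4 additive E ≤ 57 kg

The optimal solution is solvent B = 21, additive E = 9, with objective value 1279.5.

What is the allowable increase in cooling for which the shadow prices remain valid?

Binding constraints: cooling, feedstock. The basis is B = [[4,6],[1,4]] with det 10.
Per unit increase in cooling, x* moves by d = (0.4, -0.1).
The basis stays optimal until additive E reaches 0; allowable increase = 90 kWh.

90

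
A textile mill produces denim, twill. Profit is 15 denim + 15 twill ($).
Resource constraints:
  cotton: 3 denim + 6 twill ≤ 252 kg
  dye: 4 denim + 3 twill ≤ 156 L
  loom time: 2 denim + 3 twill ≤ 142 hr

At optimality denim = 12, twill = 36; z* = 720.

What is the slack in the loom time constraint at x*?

10

loom time used = 2·12 + 3·36 = 132; slack = 142 − 132 = 10.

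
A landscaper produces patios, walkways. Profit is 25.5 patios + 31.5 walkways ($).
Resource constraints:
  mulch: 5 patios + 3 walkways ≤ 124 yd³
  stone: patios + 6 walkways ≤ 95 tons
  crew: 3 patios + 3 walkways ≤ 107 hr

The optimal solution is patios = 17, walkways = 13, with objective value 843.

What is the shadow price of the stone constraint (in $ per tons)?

3

Binding: mulch and stone. Non-binding: crew (17 unused).
Since crew is not tight, its dual is 0.
The binding rows give the dual system: 5·y_mulch + 1·y_stone = 25.5 and 3·y_mulch + 6·y_stone = 31.5.
This yields shadow prices y_mulch = 4.5, y_stone = 3.
Shadow price of stone = 3.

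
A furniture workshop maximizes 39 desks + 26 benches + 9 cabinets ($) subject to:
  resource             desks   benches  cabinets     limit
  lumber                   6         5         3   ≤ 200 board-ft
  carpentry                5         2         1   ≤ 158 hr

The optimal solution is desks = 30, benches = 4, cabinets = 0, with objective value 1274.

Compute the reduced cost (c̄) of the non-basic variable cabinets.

-6

Both lumber and carpentry are binding at x*.
Dual feasibility on the basic columns requires 6·y_lumber + 5·y_carpentry = 39, 5·y_lumber + 2·y_carpentry = 26.
Solving: y_lumber = 4, y_carpentry = 3.
Reduced cost of cabinets: c₃ − yᵀa₃ = 9 − (4·3 + 3·1) = 9 − 15 = -6.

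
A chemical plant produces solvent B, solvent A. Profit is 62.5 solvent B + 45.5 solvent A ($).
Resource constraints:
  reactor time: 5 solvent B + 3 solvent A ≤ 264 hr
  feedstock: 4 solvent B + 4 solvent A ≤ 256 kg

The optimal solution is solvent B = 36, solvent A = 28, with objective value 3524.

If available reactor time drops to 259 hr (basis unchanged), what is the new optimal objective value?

3481.5

Check each constraint at x*: reactor time 264/264 (tight); feedstock 256/256 (tight).
From A_Bᵀ y = c: 5·y_reactor time + 4·y_feedstock = 62.5; 3·y_reactor time + 4·y_feedstock = 45.5.
→ y_reactor time = 8.5 and y_feedstock = 5.
Δz = y_reactor time·Δb = 8.5 × (-5) = -42.5, so new z* = 3524 − 42.5 = 3481.5.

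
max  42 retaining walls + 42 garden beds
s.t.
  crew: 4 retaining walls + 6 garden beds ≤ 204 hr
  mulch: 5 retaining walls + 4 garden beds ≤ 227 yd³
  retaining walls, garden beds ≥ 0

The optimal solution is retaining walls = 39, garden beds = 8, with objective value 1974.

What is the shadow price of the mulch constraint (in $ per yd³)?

6

Check each constraint at x*: crew 204/204 (tight); mulch 227/227 (tight).
Dual feasibility on the basic columns requires 4·y_crew + 5·y_mulch = 42, 6·y_crew + 4·y_mulch = 42.
Solving: y_crew = 3, y_mulch = 6.
Shadow price of mulch = 6.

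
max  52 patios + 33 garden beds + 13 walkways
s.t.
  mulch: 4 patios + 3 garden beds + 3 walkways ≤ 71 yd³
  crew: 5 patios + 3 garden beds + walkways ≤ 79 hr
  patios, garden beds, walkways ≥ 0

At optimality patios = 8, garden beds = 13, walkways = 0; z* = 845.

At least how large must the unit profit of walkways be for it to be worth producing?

17

Both mulch and crew are binding at x*.
From A_Bᵀ y = c: 4·y_mulch + 5·y_crew = 52; 3·y_mulch + 3·y_crew = 33.
→ y_mulch = 3 and y_crew = 8.
walkways enters the basis when its profit ≥ yᵀa₃ = 3·3 + 8·1 = 17.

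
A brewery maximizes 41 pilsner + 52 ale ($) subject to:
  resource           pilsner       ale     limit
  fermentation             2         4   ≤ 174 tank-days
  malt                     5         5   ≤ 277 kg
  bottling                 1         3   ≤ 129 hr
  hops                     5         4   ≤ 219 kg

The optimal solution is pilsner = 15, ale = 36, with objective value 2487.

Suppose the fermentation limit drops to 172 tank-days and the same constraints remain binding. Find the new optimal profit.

Binding: fermentation and hops. Non-binding: malt (22 unused), bottling (6 unused).
Since malt, bottling are not tight, their duals are 0.
From A_Bᵀ y = c: 2·y_fermentation + 5·y_hops = 41; 4·y_fermentation + 4·y_hops = 52.
Solving: y_fermentation = 8, y_hops = 5.
Δz = y_fermentation·Δb = 8 × (-2) = -16, so new z* = 2487 − 16 = 2471.

2471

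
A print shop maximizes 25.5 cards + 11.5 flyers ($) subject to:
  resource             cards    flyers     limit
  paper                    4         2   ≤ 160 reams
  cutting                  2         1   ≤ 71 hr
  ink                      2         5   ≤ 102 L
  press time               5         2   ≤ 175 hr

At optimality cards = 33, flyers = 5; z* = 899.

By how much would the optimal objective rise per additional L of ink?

At the optimum: paper uses 142 of 160 (slack = 18); cutting uses 71 of 71 (binding); ink uses 91 of 102 (slack = 11); press time uses 175 of 175 (binding).
Since paper, ink are not tight, their duals are 0.
From A_Bᵀ y = c: 2·y_cutting + 5·y_press time = 25.5; 1·y_cutting + 2·y_press time = 11.5.
Solving: y_cutting = 6.5, y_press time = 2.5.
Shadow price of ink = 0.

0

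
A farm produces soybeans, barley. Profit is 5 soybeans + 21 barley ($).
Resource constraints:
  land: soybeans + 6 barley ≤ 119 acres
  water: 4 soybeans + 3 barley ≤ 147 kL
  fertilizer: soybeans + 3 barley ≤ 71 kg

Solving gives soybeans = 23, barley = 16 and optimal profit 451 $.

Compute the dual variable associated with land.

2

Binding: land and fertilizer. Non-binding: water (7 unused).
Slack constraints have shadow price 0 (complementary slackness).
From A_Bᵀ y = c: 1·y_land + 1·y_fertilizer = 5; 6·y_land + 3·y_fertilizer = 21.
Solving: y_land = 2, y_fertilizer = 3.
Shadow price of land = 2.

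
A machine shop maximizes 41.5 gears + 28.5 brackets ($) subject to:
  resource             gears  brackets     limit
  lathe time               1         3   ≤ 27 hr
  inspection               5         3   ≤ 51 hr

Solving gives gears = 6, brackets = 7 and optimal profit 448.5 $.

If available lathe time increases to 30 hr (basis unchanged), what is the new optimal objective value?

At the optimum: lathe time uses 27 of 27 (binding); inspection uses 51 of 51 (binding).
Dual feasibility on the basic columns requires 1·y_lathe time + 5·y_inspection = 41.5, 3·y_lathe time + 3·y_inspection = 28.5.
Solving: y_lathe time = 1.5, y_inspection = 8.
Δz = y_lathe time·Δb = 1.5 × (3) = 4.5, so new z* = 448.5 + 4.5 = 453.

453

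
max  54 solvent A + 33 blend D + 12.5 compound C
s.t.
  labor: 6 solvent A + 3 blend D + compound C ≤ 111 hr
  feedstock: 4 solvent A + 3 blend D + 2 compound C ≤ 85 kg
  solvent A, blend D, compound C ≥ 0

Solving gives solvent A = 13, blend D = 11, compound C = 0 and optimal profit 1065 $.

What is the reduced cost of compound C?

-4.5

At the optimum: labor uses 111 of 111 (binding); feedstock uses 85 of 85 (binding).
Dual feasibility on the basic columns requires 6·y_labor + 4·y_feedstock = 54, 3·y_labor + 3·y_feedstock = 33.
This yields shadow prices y_labor = 5, y_feedstock = 6.
Reduced cost of compound C: c₃ − yᵀa₃ = 12.5 − (5·1 + 6·2) = 12.5 − 17 = -4.5.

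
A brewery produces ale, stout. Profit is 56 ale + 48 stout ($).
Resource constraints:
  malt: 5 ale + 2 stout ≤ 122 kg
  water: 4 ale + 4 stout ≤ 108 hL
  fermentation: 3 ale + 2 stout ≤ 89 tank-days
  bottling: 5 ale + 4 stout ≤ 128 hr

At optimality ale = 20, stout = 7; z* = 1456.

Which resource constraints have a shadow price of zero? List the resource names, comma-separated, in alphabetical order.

fermentation, malt

malt: 114/122 (slack 8)
water: 108/108 (binding)
fermentation: 74/89 (slack 15)
bottling: 128/128 (binding)
By complementary slackness, a constraint with positive slack has shadow price 0 → fermentation, malt.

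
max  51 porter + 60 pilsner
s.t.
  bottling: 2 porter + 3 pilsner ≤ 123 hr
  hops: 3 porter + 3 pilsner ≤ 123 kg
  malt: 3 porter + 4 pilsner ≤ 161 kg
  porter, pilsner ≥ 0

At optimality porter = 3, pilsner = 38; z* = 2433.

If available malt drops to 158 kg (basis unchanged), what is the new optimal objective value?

2406

At the optimum: bottling uses 120 of 123 (slack = 3); hops uses 123 of 123 (binding); malt uses 161 of 161 (binding).
Slack constraints have shadow price 0 (complementary slackness).
The binding rows give the dual system: 3·y_hops + 3·y_malt = 51 and 3·y_hops + 4·y_malt = 60.
This yields shadow prices y_hops = 8, y_malt = 9.
Δz = y_malt·Δb = 9 × (-3) = -27, so new z* = 2433 − 27 = 2406.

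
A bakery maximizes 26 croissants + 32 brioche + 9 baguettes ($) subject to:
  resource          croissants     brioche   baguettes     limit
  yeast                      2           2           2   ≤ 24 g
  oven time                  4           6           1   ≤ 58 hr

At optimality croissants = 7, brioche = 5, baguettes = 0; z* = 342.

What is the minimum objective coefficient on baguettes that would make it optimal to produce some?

17

Both yeast and oven time are binding at x*.
The binding rows give the dual system: 2·y_yeast + 4·y_oven time = 26 and 2·y_yeast + 6·y_oven time = 32.
→ y_yeast = 7 and y_oven time = 3.
baguettes enters the basis when its profit ≥ yᵀa₃ = 7·2 + 3·1 = 17.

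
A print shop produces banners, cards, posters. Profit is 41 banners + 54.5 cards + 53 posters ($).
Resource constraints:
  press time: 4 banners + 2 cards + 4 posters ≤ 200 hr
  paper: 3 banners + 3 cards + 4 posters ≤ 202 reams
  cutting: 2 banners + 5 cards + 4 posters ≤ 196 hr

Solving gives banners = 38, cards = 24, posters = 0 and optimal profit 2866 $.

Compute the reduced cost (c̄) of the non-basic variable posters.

At the optimum: press time uses 200 of 200 (binding); paper uses 186 of 202 (slack = 16); cutting uses 196 of 196 (binding).
Since paper is not tight, its dual is 0.
Dual feasibility on the basic columns requires 4·y_press time + 2·y_cutting = 41, 2·y_press time + 5·y_cutting = 54.5.
This yields shadow prices y_press time = 6, y_cutting = 8.5.
Reduced cost of posters: c₃ − yᵀa₃ = 53 − (6·4 + 8.5·4) = 53 − 58 = -5.

-5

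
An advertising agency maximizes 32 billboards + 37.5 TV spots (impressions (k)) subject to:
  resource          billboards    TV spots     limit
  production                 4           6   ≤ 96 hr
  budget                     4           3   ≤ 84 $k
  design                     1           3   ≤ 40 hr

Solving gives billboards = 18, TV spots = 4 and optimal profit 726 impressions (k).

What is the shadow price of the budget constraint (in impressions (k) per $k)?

At the optimum: production uses 96 of 96 (binding); budget uses 84 of 84 (binding); design uses 30 of 40 (slack = 10).
By complementary slackness, y = 0 for the non-binding constraint.
From A_Bᵀ y = c: 4·y_production + 4·y_budget = 32; 6·y_production + 3·y_budget = 37.5.
Solving: y_production = 4.5, y_budget = 3.5.
Shadow price of budget = 3.5.

3.5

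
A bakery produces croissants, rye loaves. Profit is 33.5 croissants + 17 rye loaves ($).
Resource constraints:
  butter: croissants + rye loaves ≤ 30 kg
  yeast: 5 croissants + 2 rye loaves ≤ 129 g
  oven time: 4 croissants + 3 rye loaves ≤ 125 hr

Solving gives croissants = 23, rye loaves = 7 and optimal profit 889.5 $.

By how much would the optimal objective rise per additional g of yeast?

5.5

Check each constraint at x*: butter 30/30 (tight); yeast 129/129 (tight); oven time 113/125 (slack 12).
By complementary slackness, y = 0 for the non-binding constraint.
From A_Bᵀ y = c: 1·y_butter + 5·y_yeast = 33.5; 1·y_butter + 2·y_yeast = 17.
Solving: y_butter = 6, y_yeast = 5.5.
Shadow price of yeast = 5.5.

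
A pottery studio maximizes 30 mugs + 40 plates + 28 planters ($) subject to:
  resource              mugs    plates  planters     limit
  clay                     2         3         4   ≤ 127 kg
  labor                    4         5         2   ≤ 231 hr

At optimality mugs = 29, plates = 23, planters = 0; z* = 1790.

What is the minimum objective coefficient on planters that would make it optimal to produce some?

Check each constraint at x*: clay 127/127 (tight); labor 231/231 (tight).
From A_Bᵀ y = c: 2·y_clay + 4·y_labor = 30; 3·y_clay + 5·y_labor = 40.
Solving: y_clay = 5, y_labor = 5.
planters enters the basis when its profit ≥ yᵀa₃ = 5·4 + 5·2 = 30.

30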